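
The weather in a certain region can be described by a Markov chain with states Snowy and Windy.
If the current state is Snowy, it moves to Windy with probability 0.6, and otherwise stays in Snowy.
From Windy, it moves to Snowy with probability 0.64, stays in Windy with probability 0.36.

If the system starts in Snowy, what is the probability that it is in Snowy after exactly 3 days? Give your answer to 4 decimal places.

0.5094

Propagate the distribution vector 3 days from Snowy.
After 0 days: (1.0000, 0.0000)
After 1 day: (0.4000, 0.6000)
After 2 days: (0.5440, 0.4560)
After 3 days: (0.5094, 0.4906)
P(in Snowy after 3 days) = 0.5094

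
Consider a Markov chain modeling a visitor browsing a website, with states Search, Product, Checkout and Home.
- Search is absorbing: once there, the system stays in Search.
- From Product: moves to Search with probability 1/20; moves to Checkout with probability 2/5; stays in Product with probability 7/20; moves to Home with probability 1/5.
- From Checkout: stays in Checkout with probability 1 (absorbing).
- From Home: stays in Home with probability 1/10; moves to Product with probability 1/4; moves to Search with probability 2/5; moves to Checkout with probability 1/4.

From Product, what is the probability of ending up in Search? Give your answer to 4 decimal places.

Let h(s) be the probability of absorption at Search starting from transient state s. Then h(Search) = 1 and h(Checkout) = 0. By first-step analysis:
h(Product) = 0.05·1 + 0.35·h(Product) + 0.4·0 + 0.2·h(Home)
h(Home) = 0.4·1 + 0.25·h(Product) + 0.25·0 + 0.1·h(Home)
Solving: h(Product) = 0.2336, h(Home) = 0.5093.
Starting from Product, the probability is 0.2336.

0.2336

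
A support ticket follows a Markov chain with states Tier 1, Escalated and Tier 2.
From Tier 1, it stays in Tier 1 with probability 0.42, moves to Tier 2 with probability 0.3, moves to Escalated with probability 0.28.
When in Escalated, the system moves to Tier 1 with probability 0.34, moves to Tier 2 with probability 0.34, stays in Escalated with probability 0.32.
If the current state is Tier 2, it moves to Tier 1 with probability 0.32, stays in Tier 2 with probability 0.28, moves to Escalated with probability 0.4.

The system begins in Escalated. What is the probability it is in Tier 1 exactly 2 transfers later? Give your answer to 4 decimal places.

0.3604

Sum over the intermediate state after 1 transfer:
P = P(Escalated→Tier 1)·P(Tier 1→Tier 1) + P(Escalated→Escalated)·P(Escalated→Tier 1) + P(Escalated→Tier 2)·P(Tier 2→Tier 1)
  = 0.34×0.42 + 0.32×0.34 + 0.34×0.32
  = 0.1428 + 0.1088 + 0.1088 = 0.3604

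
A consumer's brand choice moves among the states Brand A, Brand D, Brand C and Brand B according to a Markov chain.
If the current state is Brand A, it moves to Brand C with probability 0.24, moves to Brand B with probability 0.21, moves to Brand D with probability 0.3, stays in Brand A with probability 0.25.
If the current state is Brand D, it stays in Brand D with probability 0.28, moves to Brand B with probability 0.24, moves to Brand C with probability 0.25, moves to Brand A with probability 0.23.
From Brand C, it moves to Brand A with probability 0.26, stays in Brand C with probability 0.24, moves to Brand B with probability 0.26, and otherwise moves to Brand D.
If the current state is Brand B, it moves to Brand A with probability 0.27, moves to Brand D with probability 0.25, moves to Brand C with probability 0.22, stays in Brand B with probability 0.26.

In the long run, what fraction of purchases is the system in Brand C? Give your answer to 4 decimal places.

0.2378

Let the stationary distribution be π with π = πP and π_1 + π_2 + π_3 + π_4 = 1.
π_1 = 0.25·π_1 + 0.23·π_2 + 0.26·π_3 + 0.27·π_4
π_2 = 0.3·π_1 + 0.28·π_2 + 0.24·π_3 + 0.25·π_4
π_3 = 0.24·π_1 + 0.25·π_2 + 0.24·π_3 + 0.22·π_4
Solving with the normalization constraint gives π = (0.2519, 0.2683, 0.2378, 0.2420).
So the stationary probability of Brand C is 0.2378.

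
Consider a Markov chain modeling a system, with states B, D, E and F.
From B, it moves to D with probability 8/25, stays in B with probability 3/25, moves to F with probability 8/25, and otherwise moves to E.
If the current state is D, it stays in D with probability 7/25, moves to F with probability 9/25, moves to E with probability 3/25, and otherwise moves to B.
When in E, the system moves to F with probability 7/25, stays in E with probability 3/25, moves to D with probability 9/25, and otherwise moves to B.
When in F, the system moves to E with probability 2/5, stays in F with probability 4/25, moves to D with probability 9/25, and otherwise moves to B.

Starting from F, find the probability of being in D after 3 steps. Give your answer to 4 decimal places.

0.3256

Propagate the distribution vector 3 steps from F.
After 0 steps: (0.0000, 0.0000, 0.0000, 1.0000)
After 1 step: (0.0800, 0.3600, 0.4000, 0.1600)
After 2 steps: (0.2048, 0.3280, 0.1744, 0.2928)
After 3 steps: (0.1686, 0.3256, 0.2266, 0.2793)
P(in D after 3 steps) = 0.3256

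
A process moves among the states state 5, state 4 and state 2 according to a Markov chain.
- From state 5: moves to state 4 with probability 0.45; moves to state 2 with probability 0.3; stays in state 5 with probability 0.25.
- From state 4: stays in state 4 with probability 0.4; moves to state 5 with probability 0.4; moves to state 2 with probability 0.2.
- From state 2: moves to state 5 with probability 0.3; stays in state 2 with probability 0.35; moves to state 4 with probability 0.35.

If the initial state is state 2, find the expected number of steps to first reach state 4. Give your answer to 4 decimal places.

2.6415

Let t(s) be the expected number of steps to first reach state 4 from state s, with t(state 4) = 0. Conditioning on the first step:
t(state 5) = 1 + 0.25·t(state 5) + 0.3·t(state 2)
t(state 2) = 1 + 0.3·t(state 5) + 0.35·t(state 2)
Solving: t(state 5) = 2.3899, t(state 2) = 2.6415.
Expected steps from state 2 to state 4: 2.6415.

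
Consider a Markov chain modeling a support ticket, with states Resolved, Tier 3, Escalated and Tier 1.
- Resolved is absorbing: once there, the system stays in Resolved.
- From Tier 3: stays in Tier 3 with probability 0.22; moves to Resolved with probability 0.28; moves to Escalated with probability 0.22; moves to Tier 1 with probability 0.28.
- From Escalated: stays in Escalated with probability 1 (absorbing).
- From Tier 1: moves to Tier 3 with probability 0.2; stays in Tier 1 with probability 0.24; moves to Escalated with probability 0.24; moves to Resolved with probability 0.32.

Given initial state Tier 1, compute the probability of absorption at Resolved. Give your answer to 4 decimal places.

Let h(s) be the probability of absorption at Resolved starting from transient state s. Then h(Resolved) = 1 and h(Escalated) = 0. By first-step analysis:
h(Tier 3) = 0.28·1 + 0.22·h(Tier 3) + 0.22·0 + 0.28·h(Tier 1)
h(Tier 1) = 0.32·1 + 0.2·h(Tier 3) + 0.24·0 + 0.24·h(Tier 1)
Solving: h(Tier 3) = 0.5633, h(Tier 1) = 0.5693.
Starting from Tier 1, the probability is 0.5693.

0.5693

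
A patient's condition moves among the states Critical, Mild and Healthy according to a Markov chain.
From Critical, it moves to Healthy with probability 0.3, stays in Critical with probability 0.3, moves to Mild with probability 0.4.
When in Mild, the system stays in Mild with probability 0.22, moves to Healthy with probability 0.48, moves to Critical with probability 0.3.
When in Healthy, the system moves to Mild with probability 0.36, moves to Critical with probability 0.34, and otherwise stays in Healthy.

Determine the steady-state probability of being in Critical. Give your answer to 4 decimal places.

0.3144

Let the stationary distribution be π with π = πP and π_1 + π_2 + π_3 = 1.
π_1 = 0.3·π_1 + 0.3·π_2 + 0.34·π_3
π_2 = 0.4·π_1 + 0.22·π_2 + 0.36·π_3
Solving with the normalization constraint gives π = (0.3144, 0.3268, 0.3588).
So the stationary probability of Critical is 0.3144.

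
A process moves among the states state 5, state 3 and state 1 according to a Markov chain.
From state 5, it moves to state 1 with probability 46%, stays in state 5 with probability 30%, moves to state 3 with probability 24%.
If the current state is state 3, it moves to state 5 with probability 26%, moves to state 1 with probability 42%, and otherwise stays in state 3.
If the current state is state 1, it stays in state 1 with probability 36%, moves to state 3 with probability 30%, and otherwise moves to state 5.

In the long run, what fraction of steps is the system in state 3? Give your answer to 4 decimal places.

0.2875

Let the stationary distribution be π with π = πP and π_1 + π_2 + π_3 = 1.
π_1 = 0.3·π_1 + 0.26·π_2 + 0.34·π_3
π_2 = 0.24·π_1 + 0.32·π_2 + 0.3·π_3
Solving with the normalization constraint gives π = (0.3048, 0.2875, 0.4077).
So the stationary probability of state 3 is 0.2875.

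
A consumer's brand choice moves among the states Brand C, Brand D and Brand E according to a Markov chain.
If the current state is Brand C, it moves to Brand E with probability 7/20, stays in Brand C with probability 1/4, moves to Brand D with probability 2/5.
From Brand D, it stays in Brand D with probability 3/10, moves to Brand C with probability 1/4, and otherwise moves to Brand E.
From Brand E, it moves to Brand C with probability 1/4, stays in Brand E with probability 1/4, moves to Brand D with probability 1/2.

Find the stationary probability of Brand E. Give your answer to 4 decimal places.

Let the stationary distribution be π with π = πP and π_1 + π_2 + π_3 = 1.
π_1 = 0.25·π_1 + 0.25·π_2 + 0.25·π_3
π_2 = 0.4·π_1 + 0.3·π_2 + 0.5·π_3
Solving with the normalization constraint gives π = (0.2500, 0.3958, 0.3542).
So the stationary probability of Brand E is 0.3542.

0.3542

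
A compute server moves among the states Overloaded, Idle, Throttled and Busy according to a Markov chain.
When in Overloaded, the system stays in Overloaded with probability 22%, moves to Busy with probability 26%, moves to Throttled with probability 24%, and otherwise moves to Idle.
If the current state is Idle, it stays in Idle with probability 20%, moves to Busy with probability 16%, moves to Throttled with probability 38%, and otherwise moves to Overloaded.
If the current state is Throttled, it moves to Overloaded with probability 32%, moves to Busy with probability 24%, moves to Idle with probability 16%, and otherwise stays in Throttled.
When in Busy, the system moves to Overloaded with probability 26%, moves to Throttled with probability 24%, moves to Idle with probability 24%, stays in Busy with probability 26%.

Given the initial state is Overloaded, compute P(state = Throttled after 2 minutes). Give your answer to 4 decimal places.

Propagate the distribution vector 2 minutes from Overloaded.
After 0 minutes: (1.0000, 0.0000, 0.0000, 0.0000)
After 1 minute: (0.2200, 0.2800, 0.2400, 0.2600)
After 2 minutes: (0.2656, 0.2184, 0.2888, 0.2272)
P(in Throttled after 2 minutes) = 0.2888

0.2888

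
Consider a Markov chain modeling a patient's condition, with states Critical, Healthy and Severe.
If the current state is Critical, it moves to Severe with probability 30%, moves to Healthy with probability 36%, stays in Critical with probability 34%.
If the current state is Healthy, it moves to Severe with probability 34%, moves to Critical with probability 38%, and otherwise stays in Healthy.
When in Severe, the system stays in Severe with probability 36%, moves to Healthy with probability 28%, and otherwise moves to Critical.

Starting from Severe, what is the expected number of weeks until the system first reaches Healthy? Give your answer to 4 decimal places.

Let t(s) be the expected number of weeks to first reach Healthy from state s, with t(Healthy) = 0. Conditioning on the first week:
t(Critical) = 1 + 0.34·t(Critical) + 0.3·t(Severe)
t(Severe) = 1 + 0.36·t(Critical) + 0.36·t(Severe)
Solving: t(Critical) = 2.9898, t(Severe) = 3.2443.
Expected weeks from Severe to Healthy: 3.2443.

3.2443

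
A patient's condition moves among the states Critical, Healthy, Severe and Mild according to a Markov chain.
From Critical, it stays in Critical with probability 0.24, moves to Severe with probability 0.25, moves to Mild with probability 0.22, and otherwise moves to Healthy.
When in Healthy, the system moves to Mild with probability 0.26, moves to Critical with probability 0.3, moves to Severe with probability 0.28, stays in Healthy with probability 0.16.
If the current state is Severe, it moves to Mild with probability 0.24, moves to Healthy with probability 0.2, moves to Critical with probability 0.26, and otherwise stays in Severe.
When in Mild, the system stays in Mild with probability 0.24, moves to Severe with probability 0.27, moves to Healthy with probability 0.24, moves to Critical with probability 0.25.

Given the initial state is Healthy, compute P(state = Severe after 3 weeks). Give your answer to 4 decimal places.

0.2754

Propagate the distribution vector 3 weeks from Healthy.
After 0 weeks: (0.0000, 1.0000, 0.0000, 0.0000)
After 1 week: (0.3000, 0.1600, 0.2800, 0.2600)
After 2 weeks: (0.2578, 0.2310, 0.2740, 0.2372)
After 3 weeks: (0.2617, 0.2235, 0.2754, 0.2395)
P(in Severe after 3 weeks) = 0.2754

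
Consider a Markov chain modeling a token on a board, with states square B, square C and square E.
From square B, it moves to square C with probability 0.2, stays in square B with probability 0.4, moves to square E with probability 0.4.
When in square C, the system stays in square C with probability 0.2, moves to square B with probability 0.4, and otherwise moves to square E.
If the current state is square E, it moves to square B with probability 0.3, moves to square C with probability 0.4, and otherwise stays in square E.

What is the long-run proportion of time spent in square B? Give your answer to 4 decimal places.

0.3636

Let the stationary distribution be π with π = πP and π_1 + π_2 + π_3 = 1.
π_1 = 0.4·π_1 + 0.4·π_2 + 0.3·π_3
π_2 = 0.2·π_1 + 0.2·π_2 + 0.4·π_3
Solving with the normalization constraint gives π = (0.3636, 0.2727, 0.3636).
So the stationary probability of square B is 0.3636.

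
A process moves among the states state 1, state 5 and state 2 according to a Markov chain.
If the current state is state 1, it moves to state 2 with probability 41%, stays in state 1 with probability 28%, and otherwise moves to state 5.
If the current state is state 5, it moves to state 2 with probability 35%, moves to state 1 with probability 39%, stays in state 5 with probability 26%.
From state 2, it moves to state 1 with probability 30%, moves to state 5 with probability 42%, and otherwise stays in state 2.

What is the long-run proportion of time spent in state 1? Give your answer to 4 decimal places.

0.3234

Let the stationary distribution be π with π = πP and π_1 + π_2 + π_3 = 1.
π_1 = 0.28·π_1 + 0.39·π_2 + 0.3·π_3
π_2 = 0.31·π_1 + 0.26·π_2 + 0.42·π_3
Solving with the normalization constraint gives π = (0.3234, 0.3314, 0.3452).
So the stationary probability of state 1 is 0.3234.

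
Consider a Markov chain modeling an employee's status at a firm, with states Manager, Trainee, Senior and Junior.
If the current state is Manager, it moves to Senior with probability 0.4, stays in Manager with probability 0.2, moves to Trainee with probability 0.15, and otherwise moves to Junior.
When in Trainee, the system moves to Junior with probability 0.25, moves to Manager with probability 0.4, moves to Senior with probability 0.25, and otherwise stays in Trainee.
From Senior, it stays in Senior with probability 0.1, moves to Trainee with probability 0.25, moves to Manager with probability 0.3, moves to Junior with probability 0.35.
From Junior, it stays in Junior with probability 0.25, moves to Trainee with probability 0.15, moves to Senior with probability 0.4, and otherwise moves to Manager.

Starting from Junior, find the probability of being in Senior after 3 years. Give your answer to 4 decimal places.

0.2954

Propagate the distribution vector 3 years from Junior.
After 0 years: (0.0000, 0.0000, 0.0000, 1.0000)
After 1 year: (0.2000, 0.1500, 0.4000, 0.2500)
After 2 years: (0.2700, 0.1825, 0.2575, 0.2900)
After 3 years: (0.2623, 0.1666, 0.2954, 0.2758)
P(in Senior after 3 years) = 0.2954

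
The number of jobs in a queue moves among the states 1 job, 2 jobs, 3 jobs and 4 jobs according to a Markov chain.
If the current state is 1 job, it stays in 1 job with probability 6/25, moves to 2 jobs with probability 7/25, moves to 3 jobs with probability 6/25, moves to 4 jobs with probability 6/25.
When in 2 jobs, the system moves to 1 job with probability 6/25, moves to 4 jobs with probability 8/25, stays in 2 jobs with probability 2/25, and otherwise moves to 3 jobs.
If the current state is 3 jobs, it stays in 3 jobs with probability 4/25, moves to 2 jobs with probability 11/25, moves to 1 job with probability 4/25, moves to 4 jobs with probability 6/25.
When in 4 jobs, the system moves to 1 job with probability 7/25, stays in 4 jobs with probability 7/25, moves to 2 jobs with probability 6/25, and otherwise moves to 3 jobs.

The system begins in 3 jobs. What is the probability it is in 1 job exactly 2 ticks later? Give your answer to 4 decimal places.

Propagate the distribution vector 2 ticks from 3 jobs.
After 0 ticks: (0.0000, 0.0000, 1.0000, 0.0000)
After 1 tick: (0.1600, 0.4400, 0.1600, 0.2400)
After 2 ticks: (0.2368, 0.2080, 0.2704, 0.2848)
P(in 1 job after 2 ticks) = 0.2368

0.2368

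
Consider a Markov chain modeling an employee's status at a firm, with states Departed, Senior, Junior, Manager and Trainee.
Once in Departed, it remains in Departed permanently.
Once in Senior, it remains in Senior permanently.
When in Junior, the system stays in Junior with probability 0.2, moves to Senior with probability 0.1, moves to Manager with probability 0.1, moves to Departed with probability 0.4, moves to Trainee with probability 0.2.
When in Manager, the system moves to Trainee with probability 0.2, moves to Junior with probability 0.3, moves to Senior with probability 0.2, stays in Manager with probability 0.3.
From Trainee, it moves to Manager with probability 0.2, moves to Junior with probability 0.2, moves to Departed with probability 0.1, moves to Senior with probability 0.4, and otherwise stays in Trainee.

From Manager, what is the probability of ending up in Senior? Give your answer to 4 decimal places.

Let h(s) be the probability of absorption at Senior starting from transient state s. Then h(Senior) = 1 and h(Departed) = 0. By first-step analysis:
h(Junior) = 0.4·0 + 0.1·1 + 0.2·h(Junior) + 0.1·h(Manager) + 0.2·h(Trainee)
h(Manager) = 0.2·1 + 0.3·h(Junior) + 0.3·h(Manager) + 0.2·h(Trainee)
h(Trainee) = 0.1·0 + 0.4·1 + 0.2·h(Junior) + 0.2·h(Manager) + 0.1·h(Trainee)
Solving: h(Junior) = 0.3716, h(Manager) = 0.6359, h(Trainee) = 0.6683.
Starting from Manager, the probability is 0.6359.

0.6359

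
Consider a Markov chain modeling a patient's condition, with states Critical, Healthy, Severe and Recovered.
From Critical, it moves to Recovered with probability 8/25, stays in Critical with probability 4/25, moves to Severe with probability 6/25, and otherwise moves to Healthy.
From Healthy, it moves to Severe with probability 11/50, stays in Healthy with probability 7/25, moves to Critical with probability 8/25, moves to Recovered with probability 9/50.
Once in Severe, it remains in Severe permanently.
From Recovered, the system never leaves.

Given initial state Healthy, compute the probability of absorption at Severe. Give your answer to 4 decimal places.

0.5078

Let h(s) be the probability of absorption at Severe starting from transient state s. Then h(Severe) = 1 and h(Recovered) = 0. By first-step analysis:
h(Critical) = 0.16·h(Critical) + 0.28·h(Healthy) + 0.24·1 + 0.32·0
h(Healthy) = 0.32·h(Critical) + 0.28·h(Healthy) + 0.22·1 + 0.18·0
Solving: h(Critical) = 0.4550, h(Healthy) = 0.5078.
Starting from Healthy, the probability is 0.5078.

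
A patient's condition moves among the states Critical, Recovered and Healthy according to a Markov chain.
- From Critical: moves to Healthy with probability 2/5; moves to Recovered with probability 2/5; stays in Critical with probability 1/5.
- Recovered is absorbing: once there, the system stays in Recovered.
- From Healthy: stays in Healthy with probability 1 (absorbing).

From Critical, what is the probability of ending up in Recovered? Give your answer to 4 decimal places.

Let h(s) be the probability of absorption at Recovered starting from transient state s. Then h(Recovered) = 1 and h(Healthy) = 0. By first-step analysis:
h(Critical) = 0.2·h(Critical) + 0.4·1 + 0.4·0
Solving: h(Critical) = 0.5000.
Starting from Critical, the probability is 0.5000.

0.5000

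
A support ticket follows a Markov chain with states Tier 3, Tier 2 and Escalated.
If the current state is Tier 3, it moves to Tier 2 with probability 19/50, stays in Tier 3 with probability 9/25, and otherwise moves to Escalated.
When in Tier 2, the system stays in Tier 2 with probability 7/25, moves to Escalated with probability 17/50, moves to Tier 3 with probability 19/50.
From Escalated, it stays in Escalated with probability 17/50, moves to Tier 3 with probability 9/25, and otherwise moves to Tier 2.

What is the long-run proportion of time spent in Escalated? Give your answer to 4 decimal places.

0.3107

Let the stationary distribution be π with π = πP and π_1 + π_2 + π_3 = 1.
π_1 = 0.36·π_1 + 0.38·π_2 + 0.36·π_3
π_2 = 0.38·π_1 + 0.28·π_2 + 0.3·π_3
Solving with the normalization constraint gives π = (0.3665, 0.3229, 0.3107).
So the stationary probability of Escalated is 0.3107.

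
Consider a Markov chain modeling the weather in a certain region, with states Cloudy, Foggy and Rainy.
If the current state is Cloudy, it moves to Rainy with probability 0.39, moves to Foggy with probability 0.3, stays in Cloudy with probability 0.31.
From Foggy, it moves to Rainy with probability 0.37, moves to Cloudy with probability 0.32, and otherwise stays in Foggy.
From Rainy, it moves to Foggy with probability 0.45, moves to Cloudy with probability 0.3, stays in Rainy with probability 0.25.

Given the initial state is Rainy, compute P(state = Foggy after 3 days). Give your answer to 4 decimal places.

Propagate the distribution vector 3 days from Rainy.
After 0 days: (0.0000, 0.0000, 1.0000)
After 1 day: (0.3000, 0.4500, 0.2500)
After 2 days: (0.3120, 0.3420, 0.3460)
After 3 days: (0.3100, 0.3553, 0.3347)
P(in Foggy after 3 days) = 0.3553

0.3553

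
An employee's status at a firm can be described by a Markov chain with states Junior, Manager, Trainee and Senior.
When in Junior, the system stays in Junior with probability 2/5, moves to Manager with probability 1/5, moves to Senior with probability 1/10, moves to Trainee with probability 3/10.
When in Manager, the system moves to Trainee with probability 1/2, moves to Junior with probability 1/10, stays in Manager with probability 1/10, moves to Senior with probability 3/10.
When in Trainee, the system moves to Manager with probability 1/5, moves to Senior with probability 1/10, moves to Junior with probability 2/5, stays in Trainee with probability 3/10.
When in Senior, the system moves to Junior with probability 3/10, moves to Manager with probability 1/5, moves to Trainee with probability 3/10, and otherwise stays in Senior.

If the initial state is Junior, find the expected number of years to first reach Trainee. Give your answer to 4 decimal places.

2.9730

Let t(s) be the expected number of years to first reach Trainee from state s, with t(Trainee) = 0. Conditioning on the first year:
t(Junior) = 1 + 0.4·t(Junior) + 0.2·t(Manager) + 0.1·t(Senior)
t(Manager) = 1 + 0.1·t(Junior) + 0.1·t(Manager) + 0.3·t(Senior)
t(Senior) = 1 + 0.3·t(Junior) + 0.2·t(Manager) + 0.2·t(Senior)
Solving: t(Junior) = 2.9730, t(Manager) = 2.4324, t(Senior) = 2.9730.
Expected years from Junior to Trainee: 2.9730.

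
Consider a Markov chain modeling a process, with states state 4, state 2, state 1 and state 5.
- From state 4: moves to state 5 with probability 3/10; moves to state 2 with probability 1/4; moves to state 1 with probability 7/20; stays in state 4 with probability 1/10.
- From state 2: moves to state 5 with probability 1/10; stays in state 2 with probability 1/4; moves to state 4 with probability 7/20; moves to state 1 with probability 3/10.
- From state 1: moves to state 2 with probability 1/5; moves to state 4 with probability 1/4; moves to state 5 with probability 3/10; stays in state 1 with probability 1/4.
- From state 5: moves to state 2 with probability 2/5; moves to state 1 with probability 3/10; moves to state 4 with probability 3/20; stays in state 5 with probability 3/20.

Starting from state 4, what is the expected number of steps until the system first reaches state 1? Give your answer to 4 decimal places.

Let t(s) be the expected number of steps to first reach state 1 from state s, with t(state 1) = 0. Conditioning on the first step:
t(state 4) = 1 + 0.1·t(state 4) + 0.25·t(state 2) + 0.3·t(state 5)
t(state 2) = 1 + 0.35·t(state 4) + 0.25·t(state 2) + 0.1·t(state 5)
t(state 5) = 1 + 0.15·t(state 4) + 0.4·t(state 2) + 0.15·t(state 5)
Solving: t(state 4) = 3.0739, t(state 2) = 3.1977, t(state 5) = 3.2237.
Expected steps from state 4 to state 1: 3.0739.

3.0739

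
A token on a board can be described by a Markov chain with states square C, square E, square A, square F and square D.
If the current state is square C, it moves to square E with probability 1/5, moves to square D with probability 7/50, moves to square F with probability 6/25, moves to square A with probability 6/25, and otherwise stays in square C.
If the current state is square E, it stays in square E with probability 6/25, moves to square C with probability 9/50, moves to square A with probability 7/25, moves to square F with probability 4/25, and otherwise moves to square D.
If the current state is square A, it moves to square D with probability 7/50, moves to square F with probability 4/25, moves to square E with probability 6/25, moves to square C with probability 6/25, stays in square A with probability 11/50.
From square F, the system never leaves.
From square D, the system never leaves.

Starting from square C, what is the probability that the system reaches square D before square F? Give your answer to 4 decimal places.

0.4081

Let h(s) be the probability of absorption at square D starting from transient state s. Then h(square D) = 1 and h(square F) = 0. By first-step analysis:
h(square C) = 0.18·h(square C) + 0.2·h(square E) + 0.24·h(square A) + 0.24·0 + 0.14·1
h(square E) = 0.18·h(square C) + 0.24·h(square E) + 0.28·h(square A) + 0.16·0 + 0.14·1
h(square A) = 0.24·h(square C) + 0.24·h(square E) + 0.22·h(square A) + 0.16·0 + 0.14·1
Solving: h(square C) = 0.4081, h(square E) = 0.4436, h(square A) = 0.4415.
Starting from square C, the probability is 0.4081.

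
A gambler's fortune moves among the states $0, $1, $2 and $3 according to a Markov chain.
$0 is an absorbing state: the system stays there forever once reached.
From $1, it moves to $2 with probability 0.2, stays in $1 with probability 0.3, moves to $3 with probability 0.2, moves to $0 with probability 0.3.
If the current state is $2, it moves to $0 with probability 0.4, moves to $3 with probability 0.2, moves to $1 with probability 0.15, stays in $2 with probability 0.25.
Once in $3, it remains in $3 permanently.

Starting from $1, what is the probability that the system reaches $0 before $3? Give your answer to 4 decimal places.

Let h(s) be the probability of absorption at $0 starting from transient state s. Then h($0) = 1 and h($3) = 0. By first-step analysis:
h($1) = 0.3·1 + 0.3·h($1) + 0.2·h($2) + 0.2·0
h($2) = 0.4·1 + 0.15·h($1) + 0.25·h($2) + 0.2·0
Solving: h($1) = 0.6162, h($2) = 0.6566.
Starting from $1, the probability is 0.6162.

0.6162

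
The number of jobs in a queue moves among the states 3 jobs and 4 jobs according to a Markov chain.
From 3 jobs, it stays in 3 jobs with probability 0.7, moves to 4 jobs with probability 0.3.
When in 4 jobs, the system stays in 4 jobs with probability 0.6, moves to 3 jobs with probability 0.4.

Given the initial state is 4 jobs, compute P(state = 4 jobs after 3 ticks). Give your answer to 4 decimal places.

Propagate the distribution vector 3 ticks from 4 jobs.
After 0 ticks: (0.0000, 1.0000)
After 1 tick: (0.4000, 0.6000)
After 2 ticks: (0.5200, 0.4800)
After 3 ticks: (0.5560, 0.4440)
P(in 4 jobs after 3 ticks) = 0.4440

0.4440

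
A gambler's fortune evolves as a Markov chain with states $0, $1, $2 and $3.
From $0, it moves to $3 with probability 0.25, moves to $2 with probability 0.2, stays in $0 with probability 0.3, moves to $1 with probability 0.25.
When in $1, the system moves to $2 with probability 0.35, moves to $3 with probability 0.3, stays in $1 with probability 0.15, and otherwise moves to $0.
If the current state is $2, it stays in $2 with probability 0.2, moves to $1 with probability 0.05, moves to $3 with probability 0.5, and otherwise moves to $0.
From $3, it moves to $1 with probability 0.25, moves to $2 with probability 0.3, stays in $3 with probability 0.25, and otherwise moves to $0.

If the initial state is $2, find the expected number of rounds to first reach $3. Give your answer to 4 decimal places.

2.4204

Let t(s) be the expected number of rounds to first reach $3 from state s, with t($3) = 0. Conditioning on the first round:
t($0) = 1 + 0.3·t($0) + 0.25·t($1) + 0.2·t($2)
t($1) = 1 + 0.2·t($0) + 0.15·t($1) + 0.35·t($2)
t($2) = 1 + 0.25·t($0) + 0.05·t($1) + 0.2·t($2)
Solving: t($0) = 3.1619, t($1) = 2.9171, t($2) = 2.4204.
Expected rounds from $2 to $3: 2.4204.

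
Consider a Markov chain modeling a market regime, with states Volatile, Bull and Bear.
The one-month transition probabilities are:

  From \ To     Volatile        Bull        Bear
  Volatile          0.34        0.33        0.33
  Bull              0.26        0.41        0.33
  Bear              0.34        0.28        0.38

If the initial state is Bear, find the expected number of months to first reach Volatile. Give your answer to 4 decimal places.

Let t(s) be the expected number of months to first reach Volatile from state s, with t(Volatile) = 0. Conditioning on the first month:
t(Bull) = 1 + 0.41·t(Bull) + 0.33·t(Bear)
t(Bear) = 1 + 0.28·t(Bull) + 0.38·t(Bear)
Solving: t(Bull) = 3.4748, t(Bear) = 3.1822.
Expected months from Bear to Volatile: 3.1822.

3.1822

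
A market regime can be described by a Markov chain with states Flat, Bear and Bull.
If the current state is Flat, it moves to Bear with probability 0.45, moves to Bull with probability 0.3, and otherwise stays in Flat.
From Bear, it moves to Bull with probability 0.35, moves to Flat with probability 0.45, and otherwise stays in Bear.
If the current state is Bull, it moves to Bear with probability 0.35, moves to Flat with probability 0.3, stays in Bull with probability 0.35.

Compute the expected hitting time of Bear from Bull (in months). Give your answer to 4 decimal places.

Let t(s) be the expected number of months to first reach Bear from state s, with t(Bear) = 0. Conditioning on the first month:
t(Flat) = 1 + 0.25·t(Flat) + 0.3·t(Bull)
t(Bull) = 1 + 0.3·t(Flat) + 0.35·t(Bull)
Solving: t(Flat) = 2.3899, t(Bull) = 2.6415.
Expected months from Bull to Bear: 2.6415.

2.6415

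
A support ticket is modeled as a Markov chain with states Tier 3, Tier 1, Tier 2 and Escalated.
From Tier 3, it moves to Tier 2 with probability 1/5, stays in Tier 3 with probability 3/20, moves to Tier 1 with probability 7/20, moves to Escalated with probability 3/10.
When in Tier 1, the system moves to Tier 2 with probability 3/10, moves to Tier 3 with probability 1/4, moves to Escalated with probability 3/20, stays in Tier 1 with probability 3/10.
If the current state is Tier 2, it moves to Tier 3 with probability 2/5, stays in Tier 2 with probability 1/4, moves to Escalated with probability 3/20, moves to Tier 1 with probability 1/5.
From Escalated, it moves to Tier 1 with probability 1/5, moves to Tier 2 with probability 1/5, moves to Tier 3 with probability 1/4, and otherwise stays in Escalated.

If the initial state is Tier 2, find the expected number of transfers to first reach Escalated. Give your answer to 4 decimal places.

5.1777

Let t(s) be the expected number of transfers to first reach Escalated from state s, with t(Escalated) = 0. Conditioning on the first transfer:
t(Tier 3) = 1 + 0.15·t(Tier 3) + 0.35·t(Tier 1) + 0.2·t(Tier 2)
t(Tier 1) = 1 + 0.25·t(Tier 3) + 0.3·t(Tier 1) + 0.3·t(Tier 2)
t(Tier 2) = 1 + 0.4·t(Tier 3) + 0.2·t(Tier 1) + 0.25·t(Tier 2)
Solving: t(Tier 3) = 4.5685, t(Tier 1) = 5.2792, t(Tier 2) = 5.1777.
Expected transfers from Tier 2 to Escalated: 5.1777.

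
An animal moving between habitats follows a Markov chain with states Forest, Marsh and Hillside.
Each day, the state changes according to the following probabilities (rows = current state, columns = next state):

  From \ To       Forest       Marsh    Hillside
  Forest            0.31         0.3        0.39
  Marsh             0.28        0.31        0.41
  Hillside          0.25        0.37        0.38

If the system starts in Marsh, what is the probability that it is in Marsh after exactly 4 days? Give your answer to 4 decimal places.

Propagate the distribution vector 4 days from Marsh.
After 0 days: (0.0000, 1.0000, 0.0000)
After 1 day: (0.2800, 0.3100, 0.4100)
After 2 days: (0.2761, 0.3318, 0.3921)
After 3 days: (0.2765, 0.3308, 0.3927)
After 4 days: (0.2765, 0.3308, 0.3927)
P(in Marsh after 4 days) = 0.3308

0.3308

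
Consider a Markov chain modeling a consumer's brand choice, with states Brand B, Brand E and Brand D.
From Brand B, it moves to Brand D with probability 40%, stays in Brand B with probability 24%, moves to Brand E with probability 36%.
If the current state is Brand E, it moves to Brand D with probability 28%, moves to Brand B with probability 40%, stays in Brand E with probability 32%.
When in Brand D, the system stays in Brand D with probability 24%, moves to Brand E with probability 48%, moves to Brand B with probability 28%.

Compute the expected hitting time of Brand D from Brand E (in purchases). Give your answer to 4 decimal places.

Let t(s) be the expected number of purchases to first reach Brand D from state s, with t(Brand D) = 0. Conditioning on the first purchase:
t(Brand B) = 1 + 0.24·t(Brand B) + 0.36·t(Brand E)
t(Brand E) = 1 + 0.4·t(Brand B) + 0.32·t(Brand E)
Solving: t(Brand B) = 2.7897, t(Brand E) = 3.1116.
Expected purchases from Brand E to Brand D: 3.1116.

3.1116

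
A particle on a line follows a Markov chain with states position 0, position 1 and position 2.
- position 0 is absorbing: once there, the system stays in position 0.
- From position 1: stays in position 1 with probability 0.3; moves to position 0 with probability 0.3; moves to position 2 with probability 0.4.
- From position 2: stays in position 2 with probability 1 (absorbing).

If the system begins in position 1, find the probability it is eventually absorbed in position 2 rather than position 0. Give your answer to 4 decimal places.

0.5714

Let h(s) be the probability of absorption at position 2 starting from transient state s. Then h(position 2) = 1 and h(position 0) = 0. By first-step analysis:
h(position 1) = 0.3·0 + 0.3·h(position 1) + 0.4·1
Solving: h(position 1) = 0.5714.
Starting from position 1, the probability is 0.5714.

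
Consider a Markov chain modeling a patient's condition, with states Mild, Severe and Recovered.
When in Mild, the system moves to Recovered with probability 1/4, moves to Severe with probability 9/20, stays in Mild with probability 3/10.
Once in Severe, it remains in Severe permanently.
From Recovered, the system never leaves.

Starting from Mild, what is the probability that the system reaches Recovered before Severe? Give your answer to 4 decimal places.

0.3571

Let h(s) be the probability of absorption at Recovered starting from transient state s. Then h(Recovered) = 1 and h(Severe) = 0. By first-step analysis:
h(Mild) = 0.3·h(Mild) + 0.45·0 + 0.25·1
Solving: h(Mild) = 0.3571.
Starting from Mild, the probability is 0.3571.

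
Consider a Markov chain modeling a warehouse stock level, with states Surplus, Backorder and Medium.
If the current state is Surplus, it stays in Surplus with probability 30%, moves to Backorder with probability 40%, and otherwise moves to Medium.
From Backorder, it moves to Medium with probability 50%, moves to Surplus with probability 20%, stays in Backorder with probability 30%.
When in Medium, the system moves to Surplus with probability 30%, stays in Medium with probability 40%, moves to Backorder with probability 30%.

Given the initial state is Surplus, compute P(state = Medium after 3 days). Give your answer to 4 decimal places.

Propagate the distribution vector 3 days from Surplus.
After 0 days: (1.0000, 0.0000, 0.0000)
After 1 day: (0.3000, 0.4000, 0.3000)
After 2 days: (0.2600, 0.3300, 0.4100)
After 3 days: (0.2670, 0.3260, 0.4070)
P(in Medium after 3 days) = 0.4070

0.4070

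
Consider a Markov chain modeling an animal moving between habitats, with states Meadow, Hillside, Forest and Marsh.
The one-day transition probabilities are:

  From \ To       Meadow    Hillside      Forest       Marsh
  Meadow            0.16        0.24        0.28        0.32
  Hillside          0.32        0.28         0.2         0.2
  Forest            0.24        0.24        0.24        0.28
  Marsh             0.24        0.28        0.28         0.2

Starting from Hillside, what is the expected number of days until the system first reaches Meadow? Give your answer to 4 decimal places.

3.5158

Let t(s) be the expected number of days to first reach Meadow from state s, with t(Meadow) = 0. Conditioning on the first day:
t(Hillside) = 1 + 0.28·t(Hillside) + 0.2·t(Forest) + 0.2·t(Marsh)
t(Forest) = 1 + 0.24·t(Hillside) + 0.24·t(Forest) + 0.28·t(Marsh)
t(Marsh) = 1 + 0.28·t(Hillside) + 0.28·t(Forest) + 0.2·t(Marsh)
Solving: t(Hillside) = 3.5158, t(Forest) = 3.8344, t(Marsh) = 3.8226.
Expected days from Hillside to Meadow: 3.5158.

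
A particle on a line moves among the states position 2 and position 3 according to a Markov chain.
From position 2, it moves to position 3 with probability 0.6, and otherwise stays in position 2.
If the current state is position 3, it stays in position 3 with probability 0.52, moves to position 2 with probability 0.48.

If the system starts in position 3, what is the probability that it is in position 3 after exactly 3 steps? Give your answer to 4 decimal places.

0.5553

Propagate the distribution vector 3 steps from position 3.
After 0 steps: (0.0000, 1.0000)
After 1 step: (0.4800, 0.5200)
After 2 steps: (0.4416, 0.5584)
After 3 steps: (0.4447, 0.5553)
P(in position 3 after 3 steps) = 0.5553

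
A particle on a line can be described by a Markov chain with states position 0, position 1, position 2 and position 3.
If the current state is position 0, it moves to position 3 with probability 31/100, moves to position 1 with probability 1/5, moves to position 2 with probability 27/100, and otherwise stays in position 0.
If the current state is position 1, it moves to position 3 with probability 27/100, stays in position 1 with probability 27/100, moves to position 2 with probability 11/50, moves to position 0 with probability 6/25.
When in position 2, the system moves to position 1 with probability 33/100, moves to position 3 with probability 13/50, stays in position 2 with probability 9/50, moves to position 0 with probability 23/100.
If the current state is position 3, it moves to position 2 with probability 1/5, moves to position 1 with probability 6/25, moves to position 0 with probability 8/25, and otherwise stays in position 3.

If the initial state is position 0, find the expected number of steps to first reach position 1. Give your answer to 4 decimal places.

4.1488

Let t(s) be the expected number of steps to first reach position 1 from state s, with t(position 1) = 0. Conditioning on the first step:
t(position 0) = 1 + 0.22·t(position 0) + 0.27·t(position 2) + 0.31·t(position 3)
t(position 2) = 1 + 0.23·t(position 0) + 0.18·t(position 2) + 0.26·t(position 3)
t(position 3) = 1 + 0.32·t(position 0) + 0.2·t(position 2) + 0.24·t(position 3)
Solving: t(position 0) = 4.1488, t(position 2) = 3.6597, t(position 3) = 4.0257.
Expected steps from position 0 to position 1: 4.1488.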